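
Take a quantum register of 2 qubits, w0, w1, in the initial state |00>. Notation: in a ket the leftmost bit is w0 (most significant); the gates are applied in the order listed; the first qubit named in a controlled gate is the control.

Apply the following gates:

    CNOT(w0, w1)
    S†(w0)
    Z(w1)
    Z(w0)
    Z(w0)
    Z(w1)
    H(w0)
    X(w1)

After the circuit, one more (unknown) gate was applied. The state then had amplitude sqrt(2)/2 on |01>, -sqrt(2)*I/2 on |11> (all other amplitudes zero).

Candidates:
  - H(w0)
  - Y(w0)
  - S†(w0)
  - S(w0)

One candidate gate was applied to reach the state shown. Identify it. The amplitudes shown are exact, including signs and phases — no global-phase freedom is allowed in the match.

The applied gate was S†(w0). Key observation: the block from step 3 through step 6 cancels to the identity and can be dropped.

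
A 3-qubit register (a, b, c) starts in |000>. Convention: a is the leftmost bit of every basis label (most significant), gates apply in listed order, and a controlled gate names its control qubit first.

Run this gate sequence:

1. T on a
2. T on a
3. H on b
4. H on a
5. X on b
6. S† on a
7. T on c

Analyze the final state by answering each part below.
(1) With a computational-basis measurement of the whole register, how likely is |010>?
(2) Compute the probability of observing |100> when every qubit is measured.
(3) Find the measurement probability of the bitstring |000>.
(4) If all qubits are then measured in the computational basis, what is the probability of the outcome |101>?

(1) Outcome |010> occurs with probability 1/4.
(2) The probability of measuring |100> is 1/4.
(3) The probability of measuring |000> is 1/4.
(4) A full measurement returns |101> with probability 0.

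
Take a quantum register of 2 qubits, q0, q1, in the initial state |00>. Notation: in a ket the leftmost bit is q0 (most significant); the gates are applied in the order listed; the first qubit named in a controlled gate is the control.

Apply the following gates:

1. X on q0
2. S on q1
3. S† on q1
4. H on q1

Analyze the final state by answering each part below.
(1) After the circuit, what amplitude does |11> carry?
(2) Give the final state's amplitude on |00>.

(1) The final state's coefficient on |11> equals sqrt(2)/2. Key observation: steps 2-3 multiply out to the identity, so the circuit reduces to the remaining gates.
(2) The final state's coefficient on |00> equals 0.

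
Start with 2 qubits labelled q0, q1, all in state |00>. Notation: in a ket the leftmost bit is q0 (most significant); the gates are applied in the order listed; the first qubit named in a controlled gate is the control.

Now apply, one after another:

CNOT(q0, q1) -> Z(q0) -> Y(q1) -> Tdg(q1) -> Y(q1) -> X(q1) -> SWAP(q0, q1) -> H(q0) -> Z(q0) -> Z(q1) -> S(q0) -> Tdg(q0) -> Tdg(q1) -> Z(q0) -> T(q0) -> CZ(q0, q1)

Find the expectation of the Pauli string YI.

The observable YI averages to -1.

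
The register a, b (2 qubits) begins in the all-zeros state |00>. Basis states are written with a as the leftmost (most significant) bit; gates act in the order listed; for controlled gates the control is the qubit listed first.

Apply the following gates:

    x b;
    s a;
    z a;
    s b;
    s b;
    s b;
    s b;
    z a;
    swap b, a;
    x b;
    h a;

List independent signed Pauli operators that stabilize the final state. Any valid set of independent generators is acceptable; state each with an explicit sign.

One valid set of independent stabilizer generators is -XI, -IZ (any independent generating set of the same group is equally correct).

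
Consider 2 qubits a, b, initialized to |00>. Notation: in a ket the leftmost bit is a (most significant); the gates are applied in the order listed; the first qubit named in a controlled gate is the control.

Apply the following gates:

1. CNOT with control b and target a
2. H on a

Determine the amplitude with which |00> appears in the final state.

The final state's coefficient on |00> equals sqrt(2)/2.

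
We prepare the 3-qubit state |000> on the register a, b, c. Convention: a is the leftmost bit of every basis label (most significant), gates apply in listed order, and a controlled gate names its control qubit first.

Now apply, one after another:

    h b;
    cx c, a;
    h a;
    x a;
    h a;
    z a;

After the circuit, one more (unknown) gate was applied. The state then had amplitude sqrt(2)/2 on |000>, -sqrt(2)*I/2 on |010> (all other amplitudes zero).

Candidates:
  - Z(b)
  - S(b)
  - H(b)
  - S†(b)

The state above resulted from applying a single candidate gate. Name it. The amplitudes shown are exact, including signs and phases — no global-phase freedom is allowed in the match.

The unique candidate consistent with the amplitudes is S†(b). Key observation: steps 3-6 multiply out to the identity, so the circuit reduces to the remaining gates.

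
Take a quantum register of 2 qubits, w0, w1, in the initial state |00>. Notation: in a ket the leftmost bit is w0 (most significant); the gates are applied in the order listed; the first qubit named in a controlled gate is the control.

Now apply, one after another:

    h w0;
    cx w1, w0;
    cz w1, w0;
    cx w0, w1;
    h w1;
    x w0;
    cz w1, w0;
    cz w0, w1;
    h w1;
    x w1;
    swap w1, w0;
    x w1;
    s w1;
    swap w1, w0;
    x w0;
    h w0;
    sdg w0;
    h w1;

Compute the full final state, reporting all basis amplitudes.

The resulting statevector has amplitude sqrt(2)*(1 + I)/4 on |00>, sqrt(2)*(-1 + I)/4 on |01>, sqrt(2)*(1 + I)/4 on |10>, sqrt(2)*(1 - I)/4 on |11>.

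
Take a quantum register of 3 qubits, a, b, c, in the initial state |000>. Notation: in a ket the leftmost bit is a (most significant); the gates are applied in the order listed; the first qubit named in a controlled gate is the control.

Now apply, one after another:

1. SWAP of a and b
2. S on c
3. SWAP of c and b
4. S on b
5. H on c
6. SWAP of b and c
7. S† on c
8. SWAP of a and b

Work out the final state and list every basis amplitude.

The resulting statevector has amplitude sqrt(2)/2 on |000>, sqrt(2)/2 on |100>, and 0 on every other basis state.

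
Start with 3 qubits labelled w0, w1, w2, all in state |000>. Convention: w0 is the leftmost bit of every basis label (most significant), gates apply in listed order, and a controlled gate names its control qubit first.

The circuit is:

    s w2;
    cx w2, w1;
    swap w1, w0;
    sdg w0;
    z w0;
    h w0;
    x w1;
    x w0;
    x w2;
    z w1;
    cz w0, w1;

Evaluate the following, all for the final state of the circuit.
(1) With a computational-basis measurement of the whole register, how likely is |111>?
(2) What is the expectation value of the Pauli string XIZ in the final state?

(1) Outcome |111> occurs with probability 1/2.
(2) The expectation value of XIZ is 1.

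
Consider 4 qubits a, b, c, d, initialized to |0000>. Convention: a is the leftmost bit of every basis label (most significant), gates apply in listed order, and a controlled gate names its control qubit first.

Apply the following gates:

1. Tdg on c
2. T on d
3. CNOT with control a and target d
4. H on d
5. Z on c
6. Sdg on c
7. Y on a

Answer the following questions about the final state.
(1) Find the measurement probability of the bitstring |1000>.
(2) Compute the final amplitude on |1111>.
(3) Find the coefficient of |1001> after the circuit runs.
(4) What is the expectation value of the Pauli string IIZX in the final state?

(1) Outcome |1000> occurs with probability 1/2.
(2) The amplitude on |1111> is 0.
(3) The final state's coefficient on |1001> equals sqrt(2)*I/2.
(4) In the final state, IIZX has expectation 1.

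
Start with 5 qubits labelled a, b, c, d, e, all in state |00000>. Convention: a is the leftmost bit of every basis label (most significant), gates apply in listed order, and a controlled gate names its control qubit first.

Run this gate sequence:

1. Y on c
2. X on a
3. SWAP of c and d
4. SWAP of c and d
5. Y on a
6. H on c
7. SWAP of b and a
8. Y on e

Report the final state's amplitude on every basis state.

After the circuit, the state carries amplitude sqrt(2)*I/2 on |00001>, -sqrt(2)*I/2 on |00101>, and 0 on every other basis state.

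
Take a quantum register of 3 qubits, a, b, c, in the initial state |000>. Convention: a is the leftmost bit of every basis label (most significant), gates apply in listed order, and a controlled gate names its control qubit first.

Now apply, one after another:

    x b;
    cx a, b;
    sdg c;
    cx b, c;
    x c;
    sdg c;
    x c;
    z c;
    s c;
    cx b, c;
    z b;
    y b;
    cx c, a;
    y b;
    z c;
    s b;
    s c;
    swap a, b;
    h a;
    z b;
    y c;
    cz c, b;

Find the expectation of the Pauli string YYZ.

In the final state, YYZ has expectation 0.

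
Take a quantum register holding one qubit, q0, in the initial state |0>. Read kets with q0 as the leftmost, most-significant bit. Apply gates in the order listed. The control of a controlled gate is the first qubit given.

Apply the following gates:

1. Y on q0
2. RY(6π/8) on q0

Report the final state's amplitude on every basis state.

The final amplitudes are -I*sqrt(sqrt(2) + 2)/2 on |0>, I*sqrt(2 - sqrt(2))/2 on |1>.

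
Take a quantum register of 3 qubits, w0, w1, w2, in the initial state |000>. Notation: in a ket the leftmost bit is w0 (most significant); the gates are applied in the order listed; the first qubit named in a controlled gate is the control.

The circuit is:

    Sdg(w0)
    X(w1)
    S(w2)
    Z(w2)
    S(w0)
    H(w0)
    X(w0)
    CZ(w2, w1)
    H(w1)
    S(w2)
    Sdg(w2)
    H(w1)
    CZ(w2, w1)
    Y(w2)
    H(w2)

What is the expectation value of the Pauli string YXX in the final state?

The expectation value of YXX is 0. Key observation: steps 8-13 multiply out to the identity, so the circuit reduces to the remaining gates.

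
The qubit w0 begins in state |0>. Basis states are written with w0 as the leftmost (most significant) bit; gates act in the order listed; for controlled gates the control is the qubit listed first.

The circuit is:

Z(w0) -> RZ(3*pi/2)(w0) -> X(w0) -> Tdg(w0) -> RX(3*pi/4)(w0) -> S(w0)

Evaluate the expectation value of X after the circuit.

In the final state, X has expectation -sqrt(2)/2.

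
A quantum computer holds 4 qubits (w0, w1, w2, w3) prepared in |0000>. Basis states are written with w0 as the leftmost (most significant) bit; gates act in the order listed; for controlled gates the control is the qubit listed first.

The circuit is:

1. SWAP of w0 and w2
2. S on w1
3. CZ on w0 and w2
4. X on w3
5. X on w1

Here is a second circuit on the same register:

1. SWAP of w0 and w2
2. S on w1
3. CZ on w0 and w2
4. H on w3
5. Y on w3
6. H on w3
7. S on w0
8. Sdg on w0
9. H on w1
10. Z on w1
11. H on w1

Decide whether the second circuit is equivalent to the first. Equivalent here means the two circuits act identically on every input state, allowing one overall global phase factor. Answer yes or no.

No, they are not equivalent — no single phase factor reconciles the two unitaries.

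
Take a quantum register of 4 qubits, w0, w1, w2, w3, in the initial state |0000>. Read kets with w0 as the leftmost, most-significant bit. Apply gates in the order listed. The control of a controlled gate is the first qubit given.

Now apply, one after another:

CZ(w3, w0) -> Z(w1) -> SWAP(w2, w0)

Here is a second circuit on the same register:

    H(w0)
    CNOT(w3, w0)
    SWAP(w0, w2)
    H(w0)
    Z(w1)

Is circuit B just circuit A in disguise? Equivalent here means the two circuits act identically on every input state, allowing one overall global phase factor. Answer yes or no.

No: there is an input state on which the two circuits produce genuinely different outputs (not merely differing by a phase).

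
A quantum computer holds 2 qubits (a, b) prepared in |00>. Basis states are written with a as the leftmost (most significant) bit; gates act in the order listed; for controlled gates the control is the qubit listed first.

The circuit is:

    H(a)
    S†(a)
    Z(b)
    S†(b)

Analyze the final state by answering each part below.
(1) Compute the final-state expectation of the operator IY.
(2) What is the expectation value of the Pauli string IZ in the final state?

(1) The observable IY averages to 0.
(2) The expectation value of IZ is 1.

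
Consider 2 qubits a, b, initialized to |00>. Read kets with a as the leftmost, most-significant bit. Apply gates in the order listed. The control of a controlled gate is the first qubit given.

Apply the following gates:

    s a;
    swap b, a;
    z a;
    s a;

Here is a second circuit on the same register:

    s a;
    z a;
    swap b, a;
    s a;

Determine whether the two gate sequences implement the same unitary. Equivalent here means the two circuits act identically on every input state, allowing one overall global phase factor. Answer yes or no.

No, they are not equivalent — no single phase factor reconciles the two unitaries.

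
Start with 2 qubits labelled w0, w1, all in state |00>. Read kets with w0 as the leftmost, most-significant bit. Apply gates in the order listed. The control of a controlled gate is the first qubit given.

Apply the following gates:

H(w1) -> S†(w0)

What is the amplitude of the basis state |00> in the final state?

The amplitude on |00> is sqrt(2)/2.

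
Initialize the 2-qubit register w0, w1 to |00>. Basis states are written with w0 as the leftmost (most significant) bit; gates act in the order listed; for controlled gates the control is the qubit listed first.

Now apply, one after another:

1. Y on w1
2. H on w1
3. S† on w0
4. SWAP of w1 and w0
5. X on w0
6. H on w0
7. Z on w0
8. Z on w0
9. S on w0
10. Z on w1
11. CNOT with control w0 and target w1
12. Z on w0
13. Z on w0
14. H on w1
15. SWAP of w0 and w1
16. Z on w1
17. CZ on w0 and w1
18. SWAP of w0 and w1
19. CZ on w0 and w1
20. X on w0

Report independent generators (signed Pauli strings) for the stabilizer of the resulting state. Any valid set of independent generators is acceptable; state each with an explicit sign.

The final state is stabilized by the group generated by -IX, +ZI; other independent generating sets are equally valid.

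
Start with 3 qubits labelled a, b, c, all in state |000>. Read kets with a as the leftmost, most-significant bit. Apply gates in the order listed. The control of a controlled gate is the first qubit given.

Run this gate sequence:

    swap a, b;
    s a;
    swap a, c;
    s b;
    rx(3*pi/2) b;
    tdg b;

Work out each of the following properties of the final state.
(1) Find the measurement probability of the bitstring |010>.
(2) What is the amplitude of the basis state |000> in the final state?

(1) Outcome |010> occurs with probability 1/2.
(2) The amplitude on |000> is -sqrt(2)/2.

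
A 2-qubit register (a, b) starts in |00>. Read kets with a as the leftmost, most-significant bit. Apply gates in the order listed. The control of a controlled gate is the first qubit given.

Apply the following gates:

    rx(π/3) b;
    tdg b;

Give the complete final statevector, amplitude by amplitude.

After the circuit, the state carries amplitude sqrt(3)/2 on |00>, -exp(I*pi/4)/2 on |01>, 0 on |10>, 0 on |11>.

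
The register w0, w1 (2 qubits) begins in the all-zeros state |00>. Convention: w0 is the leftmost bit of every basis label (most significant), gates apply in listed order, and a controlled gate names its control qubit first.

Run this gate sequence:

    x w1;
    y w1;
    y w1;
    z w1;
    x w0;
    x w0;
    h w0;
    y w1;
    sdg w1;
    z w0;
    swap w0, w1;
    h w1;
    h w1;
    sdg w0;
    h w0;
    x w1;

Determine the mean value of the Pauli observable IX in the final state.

The expectation value of IX is -1.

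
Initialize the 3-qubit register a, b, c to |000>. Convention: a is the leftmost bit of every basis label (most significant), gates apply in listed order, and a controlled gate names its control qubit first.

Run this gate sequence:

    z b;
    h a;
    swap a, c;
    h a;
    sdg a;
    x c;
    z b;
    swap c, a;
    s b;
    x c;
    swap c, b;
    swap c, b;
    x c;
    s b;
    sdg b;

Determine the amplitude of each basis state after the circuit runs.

The resulting statevector has amplitude 1/2 on |000>, -I/2 on |001>, 0 on |010>, 0 on |011>, 1/2 on |100>, -I/2 on |101>, 0 on |110>, 0 on |111>.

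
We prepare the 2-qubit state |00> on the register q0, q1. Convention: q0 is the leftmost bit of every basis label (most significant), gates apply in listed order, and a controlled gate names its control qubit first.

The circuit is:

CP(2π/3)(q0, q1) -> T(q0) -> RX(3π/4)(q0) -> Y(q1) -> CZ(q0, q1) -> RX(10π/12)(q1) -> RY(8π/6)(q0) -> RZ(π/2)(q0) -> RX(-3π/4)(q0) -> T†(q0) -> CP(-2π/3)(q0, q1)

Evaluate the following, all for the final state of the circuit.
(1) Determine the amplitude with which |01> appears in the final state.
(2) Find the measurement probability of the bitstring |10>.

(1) The amplitude on |01> is (-4 - sqrt(6) + sqrt(2) + 2*sqrt(3) - 4*I - sqrt(2)*I + sqrt(6)*I + 2*sqrt(3)*I)*exp(I*pi/4)/16.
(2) The probability of measuring |10> is 7*sqrt(3)/32 + 13/32.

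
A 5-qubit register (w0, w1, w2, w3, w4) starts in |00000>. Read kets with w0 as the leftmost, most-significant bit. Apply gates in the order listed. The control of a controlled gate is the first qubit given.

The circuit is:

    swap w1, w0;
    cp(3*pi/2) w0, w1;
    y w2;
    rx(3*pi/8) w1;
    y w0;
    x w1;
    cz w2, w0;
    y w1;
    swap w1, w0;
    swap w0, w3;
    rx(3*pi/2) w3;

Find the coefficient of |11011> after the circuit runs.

The amplitude on |11011> is 0.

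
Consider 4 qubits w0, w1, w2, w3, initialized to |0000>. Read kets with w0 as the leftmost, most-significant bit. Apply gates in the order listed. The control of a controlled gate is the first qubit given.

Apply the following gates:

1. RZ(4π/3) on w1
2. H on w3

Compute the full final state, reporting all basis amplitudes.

After the circuit, the state carries amplitude -sqrt(2)*exp(I*pi/3)/2 on |0000>, -sqrt(2)*exp(I*pi/3)/2 on |0001>, and 0 on every other basis state.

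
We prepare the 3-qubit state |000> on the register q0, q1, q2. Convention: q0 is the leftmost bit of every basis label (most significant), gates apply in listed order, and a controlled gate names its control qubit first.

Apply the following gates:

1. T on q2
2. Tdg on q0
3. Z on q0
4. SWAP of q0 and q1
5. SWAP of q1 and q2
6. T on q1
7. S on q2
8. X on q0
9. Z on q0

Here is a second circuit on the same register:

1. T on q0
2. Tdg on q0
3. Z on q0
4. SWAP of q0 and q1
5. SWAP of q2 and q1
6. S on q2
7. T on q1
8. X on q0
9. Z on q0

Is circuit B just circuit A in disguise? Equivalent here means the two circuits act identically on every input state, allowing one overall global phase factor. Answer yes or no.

No: there is an input state on which the two circuits produce genuinely different outputs (not merely differing by a phase).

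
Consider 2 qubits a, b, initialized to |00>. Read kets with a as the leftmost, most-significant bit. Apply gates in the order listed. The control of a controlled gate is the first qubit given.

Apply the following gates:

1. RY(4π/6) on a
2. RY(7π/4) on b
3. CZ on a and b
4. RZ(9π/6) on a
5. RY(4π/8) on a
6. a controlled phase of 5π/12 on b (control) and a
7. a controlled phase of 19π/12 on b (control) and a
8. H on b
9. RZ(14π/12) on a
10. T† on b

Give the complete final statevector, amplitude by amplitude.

The resulting statevector has amplitude -sqrt(sqrt(2) + 2)*exp(2*I*pi/3)/8 + sqrt(2 - sqrt(2))*exp(2*I*pi/3)/8 + sqrt(6 - 3*sqrt(2))*exp(I*pi/6)/8 + sqrt(3*sqrt(2) + 6)*exp(I*pi/6)/8 on |00>, (-sqrt(3*sqrt(2) + 6)/8 + sqrt(6 - 3*sqrt(2))/8 + I*(sqrt(2 - sqrt(2)) + sqrt(sqrt(2) + 2))/8)*exp(11*I*pi/12) on |01>, ((-sqrt(2 - sqrt(2)) + sqrt(sqrt(2) + 2))*exp(2*I*pi/3) + sqrt(3)*(sqrt(2 - sqrt(2)) + sqrt(sqrt(2) + 2))*exp(I*pi/6))*exp(I*pi/6)/8 on |10>, (sqrt(3)*(-sqrt(2 - sqrt(2)) + sqrt(sqrt(2) + 2)) + I*(sqrt(2 - sqrt(2)) + sqrt(sqrt(2) + 2)))*exp(I*pi/12)/8 on |11>.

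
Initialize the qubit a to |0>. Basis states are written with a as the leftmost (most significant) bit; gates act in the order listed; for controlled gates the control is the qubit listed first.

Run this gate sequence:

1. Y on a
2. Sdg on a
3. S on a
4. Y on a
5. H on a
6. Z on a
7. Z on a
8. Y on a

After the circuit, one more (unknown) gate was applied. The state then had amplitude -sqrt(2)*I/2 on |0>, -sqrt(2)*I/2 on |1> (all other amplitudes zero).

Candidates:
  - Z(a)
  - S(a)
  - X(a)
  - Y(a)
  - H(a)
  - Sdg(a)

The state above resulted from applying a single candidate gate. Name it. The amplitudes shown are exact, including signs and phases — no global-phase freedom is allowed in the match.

The applied gate was Z(a). Key observation: gates 1-4 undo each other exactly, leaving only the rest of the circuit to track.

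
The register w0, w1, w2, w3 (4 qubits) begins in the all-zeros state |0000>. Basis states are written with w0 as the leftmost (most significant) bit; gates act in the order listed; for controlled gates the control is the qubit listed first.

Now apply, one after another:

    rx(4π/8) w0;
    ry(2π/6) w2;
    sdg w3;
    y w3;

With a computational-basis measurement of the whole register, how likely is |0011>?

The probability of measuring |0011> is 1/8.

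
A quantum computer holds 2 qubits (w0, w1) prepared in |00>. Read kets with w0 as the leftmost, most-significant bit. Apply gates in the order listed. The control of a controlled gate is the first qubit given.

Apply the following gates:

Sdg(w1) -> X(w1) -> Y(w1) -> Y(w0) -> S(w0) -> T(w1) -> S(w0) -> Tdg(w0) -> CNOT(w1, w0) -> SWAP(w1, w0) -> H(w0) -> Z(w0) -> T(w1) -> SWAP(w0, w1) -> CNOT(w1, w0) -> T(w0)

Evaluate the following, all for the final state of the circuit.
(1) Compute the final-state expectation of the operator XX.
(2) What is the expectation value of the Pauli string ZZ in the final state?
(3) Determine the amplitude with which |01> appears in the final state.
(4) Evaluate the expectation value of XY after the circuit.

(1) The expectation value of XX is -sqrt(2)/2.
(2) The observable ZZ averages to -1.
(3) The amplitude on |01> is sqrt(2)/2.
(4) The expectation value of XY is sqrt(2)/2.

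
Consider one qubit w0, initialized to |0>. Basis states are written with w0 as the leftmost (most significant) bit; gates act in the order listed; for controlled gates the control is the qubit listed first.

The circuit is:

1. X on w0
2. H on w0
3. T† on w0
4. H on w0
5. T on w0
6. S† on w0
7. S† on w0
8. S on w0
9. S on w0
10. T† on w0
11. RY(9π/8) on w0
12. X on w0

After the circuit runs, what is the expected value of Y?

The expectation value of Y is sqrt(2)/2.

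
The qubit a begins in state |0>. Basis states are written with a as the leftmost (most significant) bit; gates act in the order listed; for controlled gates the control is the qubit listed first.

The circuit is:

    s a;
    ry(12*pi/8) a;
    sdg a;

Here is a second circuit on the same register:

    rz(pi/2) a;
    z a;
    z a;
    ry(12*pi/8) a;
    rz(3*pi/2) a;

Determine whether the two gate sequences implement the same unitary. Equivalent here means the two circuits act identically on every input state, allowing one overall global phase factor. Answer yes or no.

Yes, they are equivalent — the unitaries differ by at most a global phase.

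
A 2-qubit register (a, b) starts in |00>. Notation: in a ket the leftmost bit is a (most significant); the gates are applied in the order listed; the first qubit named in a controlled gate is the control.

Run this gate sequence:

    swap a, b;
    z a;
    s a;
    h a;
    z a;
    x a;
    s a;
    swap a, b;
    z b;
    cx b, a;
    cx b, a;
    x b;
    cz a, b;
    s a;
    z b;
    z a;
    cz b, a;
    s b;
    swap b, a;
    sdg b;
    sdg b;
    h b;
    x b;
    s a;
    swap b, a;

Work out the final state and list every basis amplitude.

The final amplitudes are -I/2 on |00>, -1/2 on |01>, -I/2 on |10>, -1/2 on |11>.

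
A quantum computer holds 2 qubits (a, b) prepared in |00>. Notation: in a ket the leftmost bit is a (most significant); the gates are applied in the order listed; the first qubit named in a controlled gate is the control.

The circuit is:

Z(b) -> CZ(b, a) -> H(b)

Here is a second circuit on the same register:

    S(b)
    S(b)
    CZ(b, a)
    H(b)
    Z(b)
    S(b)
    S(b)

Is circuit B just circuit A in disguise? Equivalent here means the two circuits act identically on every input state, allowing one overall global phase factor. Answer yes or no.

Yes — the two circuits implement the same unitary up to a global phase.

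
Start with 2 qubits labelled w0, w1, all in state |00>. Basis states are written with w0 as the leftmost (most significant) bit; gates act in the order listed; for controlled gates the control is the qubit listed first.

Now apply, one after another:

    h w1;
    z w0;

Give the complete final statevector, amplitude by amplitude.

The final amplitudes are sqrt(2)/2 on |00>, sqrt(2)/2 on |01>, 0 on |10>, 0 on |11>.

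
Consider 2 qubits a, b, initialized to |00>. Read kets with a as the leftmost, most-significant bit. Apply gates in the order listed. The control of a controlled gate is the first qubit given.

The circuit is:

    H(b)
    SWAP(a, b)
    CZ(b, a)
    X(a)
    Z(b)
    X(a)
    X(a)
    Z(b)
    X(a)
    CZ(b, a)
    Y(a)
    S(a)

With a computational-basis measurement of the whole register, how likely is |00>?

A full measurement returns |00> with probability 1/2. Key observation: the block from step 3 through step 10 cancels to the identity and can be dropped.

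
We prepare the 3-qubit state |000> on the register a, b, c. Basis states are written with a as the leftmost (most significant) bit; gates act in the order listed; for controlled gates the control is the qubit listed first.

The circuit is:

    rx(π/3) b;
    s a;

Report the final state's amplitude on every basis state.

After the circuit, the state carries amplitude sqrt(3)/2 on |000>, -I/2 on |010>, and 0 on every other basis state.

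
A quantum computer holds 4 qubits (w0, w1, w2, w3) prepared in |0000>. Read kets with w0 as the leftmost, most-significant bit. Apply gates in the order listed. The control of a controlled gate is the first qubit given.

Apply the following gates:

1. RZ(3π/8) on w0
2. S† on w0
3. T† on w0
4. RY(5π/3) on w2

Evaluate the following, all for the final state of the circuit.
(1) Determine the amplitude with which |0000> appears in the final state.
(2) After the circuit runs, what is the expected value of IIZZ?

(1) The amplitude on |0000> is sqrt(3)*exp(13*I*pi/16)/2.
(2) The expectation value of IIZZ is 1/2.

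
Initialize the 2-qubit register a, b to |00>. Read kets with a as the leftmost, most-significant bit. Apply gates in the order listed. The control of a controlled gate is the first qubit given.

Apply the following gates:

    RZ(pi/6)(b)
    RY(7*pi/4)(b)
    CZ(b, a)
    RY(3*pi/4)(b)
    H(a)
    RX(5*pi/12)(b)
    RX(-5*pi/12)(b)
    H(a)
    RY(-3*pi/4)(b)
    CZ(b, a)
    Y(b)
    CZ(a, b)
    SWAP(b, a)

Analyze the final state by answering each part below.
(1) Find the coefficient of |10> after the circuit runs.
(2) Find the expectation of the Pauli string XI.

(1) |10> carries amplitude -sqrt(sqrt(2) + 2)*exp(5*I*pi/12)/2 in the final state. Key observation: steps 3-10 multiply out to the identity, so the circuit reduces to the remaining gates.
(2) The observable XI averages to sqrt(2)/2.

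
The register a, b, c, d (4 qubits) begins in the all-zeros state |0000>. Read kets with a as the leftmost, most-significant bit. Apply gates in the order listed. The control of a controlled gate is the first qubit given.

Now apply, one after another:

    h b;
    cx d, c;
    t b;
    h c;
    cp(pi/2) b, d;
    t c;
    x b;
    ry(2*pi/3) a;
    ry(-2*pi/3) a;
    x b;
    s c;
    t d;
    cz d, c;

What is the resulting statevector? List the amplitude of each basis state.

The final amplitudes are 1/2 on |0000>, exp(3*I*pi/4)/2 on |0010>, exp(I*pi/4)/2 on |0100>, -1/2 on |0110>, and 0 on every other basis state.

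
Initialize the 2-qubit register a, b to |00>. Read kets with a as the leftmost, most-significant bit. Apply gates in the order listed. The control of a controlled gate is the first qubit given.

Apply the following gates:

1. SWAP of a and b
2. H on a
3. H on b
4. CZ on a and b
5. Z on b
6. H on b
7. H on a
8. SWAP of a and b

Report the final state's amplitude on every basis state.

After the circuit, the state carries amplitude 1/2 on |00>, -1/2 on |01>, 1/2 on |10>, 1/2 on |11>.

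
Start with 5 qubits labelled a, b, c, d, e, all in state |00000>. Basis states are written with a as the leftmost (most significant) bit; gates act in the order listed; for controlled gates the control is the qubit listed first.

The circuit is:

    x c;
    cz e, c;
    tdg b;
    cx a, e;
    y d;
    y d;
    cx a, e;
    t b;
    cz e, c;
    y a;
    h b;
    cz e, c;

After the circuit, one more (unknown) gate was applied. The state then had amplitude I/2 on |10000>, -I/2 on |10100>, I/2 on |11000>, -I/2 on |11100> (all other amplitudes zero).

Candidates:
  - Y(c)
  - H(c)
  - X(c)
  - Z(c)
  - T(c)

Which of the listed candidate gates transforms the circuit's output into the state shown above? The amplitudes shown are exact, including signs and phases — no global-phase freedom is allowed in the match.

The applied gate was H(c). Key observation: gates 2-9 undo each other exactly, leaving only the rest of the circuit to track.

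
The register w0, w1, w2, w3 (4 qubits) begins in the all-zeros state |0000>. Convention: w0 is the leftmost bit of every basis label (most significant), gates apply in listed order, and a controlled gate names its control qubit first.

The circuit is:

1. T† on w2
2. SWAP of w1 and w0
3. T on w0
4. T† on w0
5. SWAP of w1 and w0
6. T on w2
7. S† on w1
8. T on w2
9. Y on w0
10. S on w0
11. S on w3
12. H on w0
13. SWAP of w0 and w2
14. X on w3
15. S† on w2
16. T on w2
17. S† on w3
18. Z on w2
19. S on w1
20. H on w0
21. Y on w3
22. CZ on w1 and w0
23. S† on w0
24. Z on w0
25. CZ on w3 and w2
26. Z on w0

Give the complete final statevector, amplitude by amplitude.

After the circuit, the state carries amplitude 1/2 on |0000>, -exp(3*I*pi/4)/2 on |0010>, -I/2 on |1000>, -exp(I*pi/4)/2 on |1010>, and 0 on every other basis state.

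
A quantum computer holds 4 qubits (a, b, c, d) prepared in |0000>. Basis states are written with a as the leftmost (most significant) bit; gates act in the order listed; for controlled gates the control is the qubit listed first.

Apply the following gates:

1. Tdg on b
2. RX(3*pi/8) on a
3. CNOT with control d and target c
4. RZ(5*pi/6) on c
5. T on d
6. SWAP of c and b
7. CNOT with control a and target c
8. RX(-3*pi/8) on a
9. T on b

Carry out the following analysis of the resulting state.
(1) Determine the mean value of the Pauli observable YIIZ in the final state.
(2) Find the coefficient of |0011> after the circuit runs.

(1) The expectation value of YIIZ is sqrt(2)/4.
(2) |0011> carries amplitude 0 in the final state.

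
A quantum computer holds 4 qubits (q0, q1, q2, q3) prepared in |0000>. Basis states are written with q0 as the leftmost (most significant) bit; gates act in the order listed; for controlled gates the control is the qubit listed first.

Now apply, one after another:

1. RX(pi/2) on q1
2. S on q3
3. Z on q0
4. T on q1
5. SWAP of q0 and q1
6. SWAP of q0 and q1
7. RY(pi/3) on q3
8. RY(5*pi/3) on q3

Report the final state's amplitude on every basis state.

The resulting statevector has amplitude -sqrt(2)/2 on |0000>, sqrt(2)*exp(3*I*pi/4)/2 on |0100>, and 0 on every other basis state.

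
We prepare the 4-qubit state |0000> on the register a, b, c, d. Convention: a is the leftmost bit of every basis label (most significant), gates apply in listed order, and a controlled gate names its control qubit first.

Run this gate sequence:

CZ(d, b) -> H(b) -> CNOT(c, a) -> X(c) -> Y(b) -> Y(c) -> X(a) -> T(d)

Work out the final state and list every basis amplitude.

The final amplitudes are -sqrt(2)/2 on |1000>, sqrt(2)/2 on |1100>, and 0 on every other basis state.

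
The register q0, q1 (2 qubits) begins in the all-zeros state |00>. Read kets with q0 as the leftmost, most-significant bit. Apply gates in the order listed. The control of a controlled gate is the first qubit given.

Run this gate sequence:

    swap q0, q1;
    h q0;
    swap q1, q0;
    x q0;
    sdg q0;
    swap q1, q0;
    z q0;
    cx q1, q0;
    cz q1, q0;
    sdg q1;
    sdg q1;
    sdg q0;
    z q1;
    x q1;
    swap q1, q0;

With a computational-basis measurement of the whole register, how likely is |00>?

Outcome |00> occurs with probability 1/2.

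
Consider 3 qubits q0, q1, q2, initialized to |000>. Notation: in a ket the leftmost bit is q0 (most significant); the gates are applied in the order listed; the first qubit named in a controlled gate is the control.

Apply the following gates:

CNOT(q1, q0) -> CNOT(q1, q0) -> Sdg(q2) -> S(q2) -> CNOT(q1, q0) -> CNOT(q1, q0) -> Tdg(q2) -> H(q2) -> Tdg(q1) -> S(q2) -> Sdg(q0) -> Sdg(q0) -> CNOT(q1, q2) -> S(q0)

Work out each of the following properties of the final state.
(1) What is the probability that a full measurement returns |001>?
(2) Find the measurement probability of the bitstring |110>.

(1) Outcome |001> occurs with probability 1/2. Key observation: gates 1-6 undo each other exactly, leaving only the rest of the circuit to track.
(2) A full measurement returns |110> with probability 0.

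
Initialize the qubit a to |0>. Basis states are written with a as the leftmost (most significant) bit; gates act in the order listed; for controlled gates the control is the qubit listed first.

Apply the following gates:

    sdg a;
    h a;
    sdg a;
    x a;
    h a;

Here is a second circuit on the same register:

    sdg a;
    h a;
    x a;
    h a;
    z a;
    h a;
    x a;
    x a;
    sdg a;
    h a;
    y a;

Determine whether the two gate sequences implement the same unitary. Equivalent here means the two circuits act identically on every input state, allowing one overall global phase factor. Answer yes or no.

No: there is an input state on which the two circuits produce genuinely different outputs (not merely differing by a phase).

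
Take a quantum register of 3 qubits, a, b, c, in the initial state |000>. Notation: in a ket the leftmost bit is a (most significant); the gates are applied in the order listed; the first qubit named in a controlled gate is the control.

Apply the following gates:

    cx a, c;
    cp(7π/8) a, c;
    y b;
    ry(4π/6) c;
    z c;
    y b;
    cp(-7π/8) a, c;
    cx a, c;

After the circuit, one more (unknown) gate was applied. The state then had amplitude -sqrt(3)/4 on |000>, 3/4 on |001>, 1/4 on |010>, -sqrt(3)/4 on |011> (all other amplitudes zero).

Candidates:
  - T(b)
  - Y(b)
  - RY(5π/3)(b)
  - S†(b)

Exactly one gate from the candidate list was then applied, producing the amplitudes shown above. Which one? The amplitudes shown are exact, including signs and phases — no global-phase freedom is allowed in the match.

The unique candidate consistent with the amplitudes is RY(5π/3)(b).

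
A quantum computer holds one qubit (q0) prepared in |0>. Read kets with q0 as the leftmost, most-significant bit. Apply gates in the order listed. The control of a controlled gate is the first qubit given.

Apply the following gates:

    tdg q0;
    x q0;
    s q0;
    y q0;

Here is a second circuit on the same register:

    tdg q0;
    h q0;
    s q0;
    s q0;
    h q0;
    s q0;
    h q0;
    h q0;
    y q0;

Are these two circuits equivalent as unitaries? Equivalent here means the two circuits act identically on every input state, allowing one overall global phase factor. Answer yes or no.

Yes — the two circuits implement the same unitary up to a global phase.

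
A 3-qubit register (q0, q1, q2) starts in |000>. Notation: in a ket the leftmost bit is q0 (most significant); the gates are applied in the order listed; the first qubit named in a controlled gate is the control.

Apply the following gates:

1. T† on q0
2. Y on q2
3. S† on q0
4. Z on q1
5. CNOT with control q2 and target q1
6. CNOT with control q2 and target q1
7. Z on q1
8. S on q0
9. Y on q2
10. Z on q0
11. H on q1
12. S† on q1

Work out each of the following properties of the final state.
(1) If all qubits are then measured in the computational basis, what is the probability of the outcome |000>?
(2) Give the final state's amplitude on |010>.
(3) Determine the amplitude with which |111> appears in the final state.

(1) Outcome |000> occurs with probability 1/2. Key observation: steps 2-9 multiply out to the identity, so the circuit reduces to the remaining gates.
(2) |010> carries amplitude -sqrt(2)*I/2 in the final state.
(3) The final state's coefficient on |111> equals 0.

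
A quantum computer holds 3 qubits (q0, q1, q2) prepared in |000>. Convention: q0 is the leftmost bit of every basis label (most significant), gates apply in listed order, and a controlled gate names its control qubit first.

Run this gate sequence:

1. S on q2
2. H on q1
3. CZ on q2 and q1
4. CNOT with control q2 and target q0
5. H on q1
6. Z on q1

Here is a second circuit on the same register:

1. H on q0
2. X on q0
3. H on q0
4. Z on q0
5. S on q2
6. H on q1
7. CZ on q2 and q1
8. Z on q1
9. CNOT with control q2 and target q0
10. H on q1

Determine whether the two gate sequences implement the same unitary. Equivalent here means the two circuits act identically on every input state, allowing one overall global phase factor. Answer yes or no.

No, they are not equivalent — no single phase factor reconciles the two unitaries.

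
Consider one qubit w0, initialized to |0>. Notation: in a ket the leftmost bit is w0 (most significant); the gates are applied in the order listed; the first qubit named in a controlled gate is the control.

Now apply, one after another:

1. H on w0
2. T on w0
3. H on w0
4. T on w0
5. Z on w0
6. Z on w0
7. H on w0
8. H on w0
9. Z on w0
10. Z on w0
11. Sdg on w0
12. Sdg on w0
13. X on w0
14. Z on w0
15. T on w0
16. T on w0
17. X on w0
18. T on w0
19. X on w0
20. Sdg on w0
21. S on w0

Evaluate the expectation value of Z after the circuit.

The observable Z averages to -sqrt(2)/2.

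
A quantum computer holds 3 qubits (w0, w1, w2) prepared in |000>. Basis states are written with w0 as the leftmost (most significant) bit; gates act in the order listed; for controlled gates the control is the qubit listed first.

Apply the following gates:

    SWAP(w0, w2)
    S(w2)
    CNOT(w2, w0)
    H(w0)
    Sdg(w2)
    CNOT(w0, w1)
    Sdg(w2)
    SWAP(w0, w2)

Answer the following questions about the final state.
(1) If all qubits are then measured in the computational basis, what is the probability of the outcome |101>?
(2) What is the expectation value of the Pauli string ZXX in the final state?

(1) Outcome |101> occurs with probability 0.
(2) The expectation value of ZXX is 1.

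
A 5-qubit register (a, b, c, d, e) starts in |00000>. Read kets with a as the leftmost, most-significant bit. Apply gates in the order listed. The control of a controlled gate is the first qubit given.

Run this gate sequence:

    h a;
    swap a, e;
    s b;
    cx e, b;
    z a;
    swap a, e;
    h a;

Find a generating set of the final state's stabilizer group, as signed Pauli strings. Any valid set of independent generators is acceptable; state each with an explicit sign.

The stabilizer group can be generated by +XZIII, +ZXIII, +IIZII, +IIIZI, +IIIIZ, among other valid generating sets.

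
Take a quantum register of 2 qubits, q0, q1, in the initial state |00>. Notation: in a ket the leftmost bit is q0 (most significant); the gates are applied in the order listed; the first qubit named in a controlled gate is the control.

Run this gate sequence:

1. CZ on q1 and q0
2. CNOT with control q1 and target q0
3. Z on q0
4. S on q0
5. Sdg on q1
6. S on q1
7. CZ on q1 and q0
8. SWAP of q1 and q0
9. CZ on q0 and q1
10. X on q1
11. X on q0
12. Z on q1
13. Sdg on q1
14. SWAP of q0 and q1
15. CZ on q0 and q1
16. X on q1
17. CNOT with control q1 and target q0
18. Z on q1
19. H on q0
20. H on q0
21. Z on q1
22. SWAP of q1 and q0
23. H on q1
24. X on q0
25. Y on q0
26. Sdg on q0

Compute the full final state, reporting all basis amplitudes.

The final amplitudes are -sqrt(2)/2 on |00>, sqrt(2)/2 on |01>, 0 on |10>, 0 on |11>.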